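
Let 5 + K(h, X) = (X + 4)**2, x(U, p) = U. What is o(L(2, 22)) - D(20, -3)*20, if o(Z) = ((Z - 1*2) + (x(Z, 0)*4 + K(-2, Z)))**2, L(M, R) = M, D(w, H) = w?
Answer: 1121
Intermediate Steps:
K(h, X) = -5 + (4 + X)**2 (K(h, X) = -5 + (X + 4)**2 = -5 + (4 + X)**2)
o(Z) = (-7 + (4 + Z)**2 + 5*Z)**2 (o(Z) = ((Z - 1*2) + (Z*4 + (-5 + (4 + Z)**2)))**2 = ((Z - 2) + (4*Z + (-5 + (4 + Z)**2)))**2 = ((-2 + Z) + (-5 + (4 + Z)**2 + 4*Z))**2 = (-7 + (4 + Z)**2 + 5*Z)**2)
o(L(2, 22)) - D(20, -3)*20 = (-7 + (4 + 2)**2 + 5*2)**2 - 20*20 = (-7 + 6**2 + 10)**2 - 1*400 = (-7 + 36 + 10)**2 - 400 = 39**2 - 400 = 1521 - 400 = 1121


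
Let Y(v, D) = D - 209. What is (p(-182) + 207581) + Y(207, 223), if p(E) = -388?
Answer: 207207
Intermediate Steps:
Y(v, D) = -209 + D
(p(-182) + 207581) + Y(207, 223) = (-388 + 207581) + (-209 + 223) = 207193 + 14 = 207207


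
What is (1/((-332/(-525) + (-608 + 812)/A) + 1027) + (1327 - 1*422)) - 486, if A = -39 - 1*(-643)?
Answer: 34145366383/81492332 ≈ 419.00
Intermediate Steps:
A = 604 (A = -39 + 643 = 604)
(1/((-332/(-525) + (-608 + 812)/A) + 1027) + (1327 - 1*422)) - 486 = (1/((-332/(-525) + (-608 + 812)/604) + 1027) + (1327 - 1*422)) - 486 = (1/((-332*(-1/525) + 204*(1/604)) + 1027) + (1327 - 422)) - 486 = (1/((332/525 + 51/151) + 1027) + 905) - 486 = (1/(76907/79275 + 1027) + 905) - 486 = (1/(81492332/79275) + 905) - 486 = (79275/81492332 + 905) - 486 = 73750639735/81492332 - 486 = 34145366383/81492332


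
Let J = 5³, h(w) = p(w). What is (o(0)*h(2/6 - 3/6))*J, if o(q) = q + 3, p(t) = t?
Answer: -125/2 ≈ -62.500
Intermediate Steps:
o(q) = 3 + q
h(w) = w
J = 125
(o(0)*h(2/6 - 3/6))*J = ((3 + 0)*(2/6 - 3/6))*125 = (3*(2*(⅙) - 3*⅙))*125 = (3*(⅓ - ½))*125 = (3*(-⅙))*125 = -½*125 = -125/2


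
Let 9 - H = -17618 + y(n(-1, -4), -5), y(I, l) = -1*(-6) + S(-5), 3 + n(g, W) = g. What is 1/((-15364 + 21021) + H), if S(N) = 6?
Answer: 1/23272 ≈ 4.2970e-5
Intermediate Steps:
n(g, W) = -3 + g
y(I, l) = 12 (y(I, l) = -1*(-6) + 6 = 6 + 6 = 12)
H = 17615 (H = 9 - (-17618 + 12) = 9 - 1*(-17606) = 9 + 17606 = 17615)
1/((-15364 + 21021) + H) = 1/((-15364 + 21021) + 17615) = 1/(5657 + 17615) = 1/23272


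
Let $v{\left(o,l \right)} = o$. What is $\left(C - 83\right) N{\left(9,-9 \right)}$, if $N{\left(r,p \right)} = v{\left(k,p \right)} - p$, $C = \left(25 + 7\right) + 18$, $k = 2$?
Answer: $-363$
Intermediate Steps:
$C = 50$ ($C = 32 + 18 = 50$)
$N{\left(r,p \right)} = 2 - p$
$\left(C - 83\right) N{\left(9,-9 \right)} = \left(50 - 83\right) \left(2 - -9\right) = - 33 \left(2 + 9\right) = \left(-33\right) 11 = -363$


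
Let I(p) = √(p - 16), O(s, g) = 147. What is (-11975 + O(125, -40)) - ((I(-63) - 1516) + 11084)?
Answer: -21396 - I*√79 ≈ -21396.0 - 8.8882*I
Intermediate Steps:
I(p) = √(-16 + p)
(-11975 + O(125, -40)) - ((I(-63) - 1516) + 11084) = (-11975 + 147) - ((√(-16 - 63) - 1516) + 11084) = -11828 - ((√(-79) - 1516) + 11084) = -11828 - ((I*√79 - 1516) + 11084) = -11828 - ((-1516 + I*√79) + 11084) = -11828 - (9568 + I*√79) = -11828 + (-9568 - I*√79) = -21396 - I*√79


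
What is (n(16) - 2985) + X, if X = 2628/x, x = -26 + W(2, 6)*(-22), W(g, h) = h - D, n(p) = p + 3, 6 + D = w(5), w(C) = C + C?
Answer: -105124/35 ≈ -3003.5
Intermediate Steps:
w(C) = 2*C
D = 4 (D = -6 + 2*5 = -6 + 10 = 4)
n(p) = 3 + p
W(g, h) = -4 + h (W(g, h) = h - 1*4 = h - 4 = -4 + h)
x = -70 (x = -26 + (-4 + 6)*(-22) = -26 + 2*(-22) = -26 - 44 = -70)
X = -1314/35 (X = 2628/(-70) = 2628*(-1/70) = -1314/35 ≈ -37.543)
(n(16) - 2985) + X = ((3 + 16) - 2985) - 1314/35 = (19 - 2985) - 1314/35 = -2966 - 1314/35 = -105124/35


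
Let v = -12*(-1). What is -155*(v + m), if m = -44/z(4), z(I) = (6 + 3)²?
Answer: -143840/81 ≈ -1775.8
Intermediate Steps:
z(I) = 81 (z(I) = 9² = 81)
v = 12
m = -44/81 ≈ -0.54321
-155*(v + m) = -155*(12 - 44/81) = -155*928/81 = -143840/81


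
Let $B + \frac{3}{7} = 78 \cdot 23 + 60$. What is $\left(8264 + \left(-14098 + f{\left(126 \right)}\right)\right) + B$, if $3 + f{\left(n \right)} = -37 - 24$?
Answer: $- \frac{28311}{7} \approx -4044.4$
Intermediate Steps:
$f{\left(n \right)} = -64$ ($f{\left(n \right)} = -3 - 61 = -64$)
$B = \frac{12975}{7}$ ($B = - \frac{3}{7} + \left(78 \cdot 23 + 60\right) = - \frac{3}{7} + \left(1794 + 60\right) = - \frac{3}{7} + 1854 = \frac{12975}{7} \approx 1853.6$)
$\left(8264 + \left(-14098 + f{\left(126 \right)}\right)\right) + B = \left(8264 - 14162\right) + \frac{12975}{7} = -5898 + \frac{12975}{7} = - \frac{28311}{7}$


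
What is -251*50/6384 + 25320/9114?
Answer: 562645/692664 ≈ 0.81229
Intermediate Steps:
-251*50/6384 + 25320/9114 = -12550*1/6384 + 25320*(1/9114) = -6275/3192 + 4220/1519 = 562645/692664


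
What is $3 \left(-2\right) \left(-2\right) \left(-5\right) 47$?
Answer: $-2820$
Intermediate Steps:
$3 \left(-2\right) \left(-2\right) \left(-5\right) 47 = \left(-6\right) \left(-2\right) \left(-5\right) 47 = 12 \left(-5\right) 47 = \left(-60\right) 47 = -2820$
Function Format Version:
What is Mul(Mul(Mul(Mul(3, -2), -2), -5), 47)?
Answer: -2820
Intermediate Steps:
Mul(Mul(Mul(Mul(3, -2), -2), -5), 47) = Mul(Mul(Mul(-6, -2), -5), 47) = Mul(Mul(12, -5), 47) = Mul(-60, 47) = -2820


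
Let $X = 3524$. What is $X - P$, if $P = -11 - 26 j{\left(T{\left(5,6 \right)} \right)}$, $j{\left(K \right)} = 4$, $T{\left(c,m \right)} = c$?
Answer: $3639$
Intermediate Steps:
$P = -115$ ($P = -11 - 104 = -115$)
$X - P = 3524 - -115 = 3524 + 115 = 3639$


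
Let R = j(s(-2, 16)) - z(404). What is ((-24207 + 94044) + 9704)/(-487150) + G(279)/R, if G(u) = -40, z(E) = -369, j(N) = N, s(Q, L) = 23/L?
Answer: -783215507/2887338050 ≈ -0.27126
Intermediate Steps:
R = 5927/16 (R = 23/16 - 1*(-369) = 23*(1/16) + 369 = 23/16 + 369 = 5927/16 ≈ 370.44)
((-24207 + 94044) + 9704)/(-487150) + G(279)/R = ((-24207 + 94044) + 9704)/(-487150) - 40/5927/16 = (69837 + 9704)*(-1/487150) - 40*16/5927 = 79541*(-1/487150) - 640/5927 = -79541/487150 - 640/5927 = -783215507/2887338050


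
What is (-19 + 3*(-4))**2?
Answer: 961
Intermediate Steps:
(-19 + 3*(-4))**2 = (-19 - 12)**2 = (-31)**2 = 961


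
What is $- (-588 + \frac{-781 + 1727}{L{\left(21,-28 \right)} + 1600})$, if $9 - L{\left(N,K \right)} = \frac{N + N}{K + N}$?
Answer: $\frac{948674}{1615} \approx 587.41$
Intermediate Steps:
$L{\left(N,K \right)} = 9 - \frac{2 N}{K + N}$ ($L{\left(N,K \right)} = 9 - \frac{N + N}{K + N} = 9 - \frac{2 N}{K + N}$)
$- (-588 + \frac{-781 + 1727}{L{\left(21,-28 \right)} + 1600}) = - (-588 + \frac{-781 + 1727}{\frac{7 \cdot 21 + 9 \left(-28\right)}{-28 + 21} + 1600}) = - (-588 + \frac{946}{\frac{147 - 252}{-7} + 1600}) = - (-588 + \frac{946}{\left(- \frac{1}{7}\right) \left(-105\right) + 1600}) = - (-588 + \frac{946}{15 + 1600}) = - (-588 + \frac{946}{1615}) = \left(-1\right) \left(- \frac{948674}{1615}\right) = \frac{948674}{1615}$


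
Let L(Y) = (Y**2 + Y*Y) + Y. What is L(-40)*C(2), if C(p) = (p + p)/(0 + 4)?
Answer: 3160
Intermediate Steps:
L(Y) = Y + 2*Y**2 (L(Y) = (Y**2 + Y**2) + Y = 2*Y**2 + Y = Y + 2*Y**2)
C(p) = p/2 (C(p) = (2*p)/4 = (2*p)*(1/4) = p/2)
L(-40)*C(2) = (-40*(1 + 2*(-40)))*((1/2)*2) = -40*(1 - 80)*1 = -40*(-79)*1 = 3160*1 = 3160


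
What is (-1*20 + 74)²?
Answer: 2916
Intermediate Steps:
(-1*20 + 74)² = (-20 + 74)² = 54² = 2916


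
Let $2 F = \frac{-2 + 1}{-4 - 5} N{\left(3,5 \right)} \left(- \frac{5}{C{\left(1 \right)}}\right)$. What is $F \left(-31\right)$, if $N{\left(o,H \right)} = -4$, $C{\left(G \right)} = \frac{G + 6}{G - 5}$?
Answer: $\frac{1240}{63} \approx 19.683$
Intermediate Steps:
$C{\left(G \right)} = \frac{6 + G}{-5 + G}$
$F = - \frac{40}{63}$ ($F = \frac{\frac{-2 + 1}{-4 - 5} \left(-4\right) \left(- \frac{5}{\frac{1}{-5 + 1} \left(6 + 1\right)}\right)}{2} = \frac{- \frac{1}{-9} \left(-4\right) \left(- \frac{5}{\frac{1}{-4} \cdot 7}\right)}{2} = \frac{\left(-1\right) \left(- \frac{1}{9}\right) \left(-4\right) \left(- \frac{5}{\left(- \frac{1}{4}\right) 7}\right)}{2} = \frac{\frac{1}{9} \left(-4\right) \left(- \frac{5}{- \frac{7}{4}}\right)}{2} = \frac{\left(- \frac{4}{9}\right) \left(\left(-5\right) \left(- \frac{4}{7}\right)\right)}{2} = \frac{\left(- \frac{4}{9}\right) \frac{20}{7}}{2} = \frac{1}{2} \left(- \frac{80}{63}\right) = - \frac{40}{63} \approx -0.63492$)
$F \left(-31\right) = \left(- \frac{40}{63}\right) \left(-31\right) = \frac{1240}{63}$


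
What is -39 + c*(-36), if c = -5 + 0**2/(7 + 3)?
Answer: 141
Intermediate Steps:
c = -5 (c = -5 + 0/10 = -5 + 0*(1/10) = -5 + 0 = -5)
-39 + c*(-36) = -39 - 5*(-36) = -39 + 180 = 141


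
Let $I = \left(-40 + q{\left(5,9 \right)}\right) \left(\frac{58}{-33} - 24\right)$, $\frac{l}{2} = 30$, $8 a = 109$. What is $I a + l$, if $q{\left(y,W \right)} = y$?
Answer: $\frac{1629295}{132} \approx 12343.0$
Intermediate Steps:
$a = \frac{109}{8}$ ($a = \frac{1}{8} \cdot 109 = \frac{109}{8} \approx 13.625$)
$l = 60$ ($l = 2 \cdot 30 = 60$)
$I = \frac{29750}{33}$ ($I = \left(-40 + 5\right) \left(\frac{58}{-33} - 24\right) = - 35 \left(58 \left(- \frac{1}{33}\right) - 24\right) = - 35 \left(- \frac{58}{33} - 24\right) = \left(-35\right) \left(- \frac{850}{33}\right) = \frac{29750}{33} \approx 901.52$)
$I a + l = \frac{29750}{33} \cdot \frac{109}{8} + 60 = \frac{1621375}{132} + 60 = \frac{1629295}{132}$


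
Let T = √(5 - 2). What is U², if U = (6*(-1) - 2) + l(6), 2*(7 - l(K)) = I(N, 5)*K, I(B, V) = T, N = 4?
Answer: 28 + 6*√3 ≈ 38.392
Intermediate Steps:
T = √3 ≈ 1.7320
I(B, V) = √3
l(K) = 7 - K*√3/2 (l(K) = 7 - √3*K/2 = 7 - K*√3/2)
U = -1 - 3*√3 (U = (6*(-1) - 2) + (7 - ½*6*√3) = (-6 - 2) + (7 - 3*√3) = -8 + (7 - 3*√3) = -1 - 3*√3 ≈ -6.1962)
U² = (-1 - 3*√3)²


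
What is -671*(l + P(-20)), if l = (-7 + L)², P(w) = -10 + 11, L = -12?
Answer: -242902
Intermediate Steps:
P(w) = 1
l = 361 (l = (-7 - 12)² = (-19)² = 361)
-671*(l + P(-20)) = -671*(361 + 1) = -671*362 = -242902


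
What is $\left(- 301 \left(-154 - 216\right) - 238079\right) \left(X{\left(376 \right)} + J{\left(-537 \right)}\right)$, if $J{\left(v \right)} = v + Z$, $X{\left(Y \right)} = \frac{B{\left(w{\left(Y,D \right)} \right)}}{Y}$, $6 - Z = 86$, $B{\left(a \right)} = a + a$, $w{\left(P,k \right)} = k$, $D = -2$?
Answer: $\frac{7348995291}{94} \approx 7.8181 \cdot 10^{7}$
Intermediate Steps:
$B{\left(a \right)} = 2 a$
$Z = -80$ ($Z = 6 - 86 = -80$)
$X{\left(Y \right)} = - \frac{4}{Y}$ ($X{\left(Y \right)} = \frac{2 \left(-2\right)}{Y} = - \frac{4}{Y}$)
$J{\left(v \right)} = -80 + v$ ($J{\left(v \right)} = v - 80 = -80 + v$)
$\left(- 301 \left(-154 - 216\right) - 238079\right) \left(X{\left(376 \right)} + J{\left(-537 \right)}\right) = \left(- 301 \left(-154 - 216\right) - 238079\right) \left(- \frac{4}{376} - 617\right) = \left(\left(-301\right) \left(-370\right) - 238079\right) \left(\left(-4\right) \frac{1}{376} - 617\right) = \left(111370 - 238079\right) \left(- \frac{1}{94} - 617\right) = \left(-126709\right) \left(- \frac{57999}{94}\right) = \frac{7348995291}{94}$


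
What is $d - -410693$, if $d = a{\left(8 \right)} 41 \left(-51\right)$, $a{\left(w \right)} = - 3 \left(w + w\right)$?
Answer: $511061$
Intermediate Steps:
$a{\left(w \right)} = - 6 w$ ($a{\left(w \right)} = - 3 \cdot 2 w = - 6 w$)
$d = 100368$ ($d = \left(-6\right) 8 \cdot 41 \left(-51\right) = \left(-48\right) 41 \left(-51\right) = \left(-1968\right) \left(-51\right) = 100368$)
$d - -410693 = 100368 - -410693 = 100368 + 410693 = 511061$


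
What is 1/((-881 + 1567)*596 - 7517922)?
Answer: -1/7109066 ≈ -1.4067e-7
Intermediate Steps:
1/((-881 + 1567)*596 - 7517922) = 1/(686*596 - 7517922) = 1/(408856 - 7517922) = 1/(-7109066) = -1/7109066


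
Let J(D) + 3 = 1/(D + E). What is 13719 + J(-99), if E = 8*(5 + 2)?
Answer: 589787/43 ≈ 13716.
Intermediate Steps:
E = 56 (E = 8*7 = 56)
J(D) = -3 + 1/(56 + D) (J(D) = -3 + 1/(D + 56) = -3 + 1/(56 + D))
13719 + J(-99) = 13719 + (-167 - 3*(-99))/(56 - 99) = 13719 + (-167 + 297)/(-43) = 13719 - 1/43*130 = 13719 - 130/43 = 589787/43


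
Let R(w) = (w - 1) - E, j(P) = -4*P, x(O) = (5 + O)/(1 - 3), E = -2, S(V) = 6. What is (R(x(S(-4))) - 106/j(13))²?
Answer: 1024/169 ≈ 6.0592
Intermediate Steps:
x(O) = -5/2 - O/2 (x(O) = (5 + O)/(-2) = (5 + O)*(-½) = -5/2 - O/2)
R(w) = 1 + w (R(w) = (w - 1) - 1*(-2) = (-1 + w) + 2 = 1 + w)
(R(x(S(-4))) - 106/j(13))² = ((1 + (-5/2 - ½*6)) - 106/((-4*13)))² = ((1 + (-5/2 - 3)) - 106/(-52))² = ((1 - 11/2) - 106*(-1/52))² = (-9/2 + 53/26)² = (-32/13)² = 1024/169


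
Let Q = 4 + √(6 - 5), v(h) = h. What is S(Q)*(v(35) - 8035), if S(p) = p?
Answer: -40000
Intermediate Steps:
Q = 5 (Q = 4 + √1 = 4 + 1 = 5)
S(Q)*(v(35) - 8035) = 5*(35 - 8035) = 5*(-8000) = -40000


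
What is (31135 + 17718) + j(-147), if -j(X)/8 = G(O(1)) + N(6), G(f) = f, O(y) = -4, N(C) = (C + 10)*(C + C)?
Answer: 47349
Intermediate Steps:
N(C) = 2*C*(10 + C) (N(C) = (10 + C)*(2*C) = 2*C*(10 + C))
j(X) = -1504 (j(X) = -8*(-4 + 2*6*(10 + 6)) = -8*(-4 + 2*6*16) = -8*(-4 + 192) = -8*188 = -1504)
(31135 + 17718) + j(-147) = (31135 + 17718) - 1504 = 48853 - 1504 = 47349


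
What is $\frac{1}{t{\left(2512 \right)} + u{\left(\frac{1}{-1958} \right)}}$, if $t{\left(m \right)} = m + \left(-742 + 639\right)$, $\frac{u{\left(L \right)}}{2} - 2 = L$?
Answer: $\frac{979}{2362326} \approx 0.00041442$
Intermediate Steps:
$u{\left(L \right)} = 4 + 2 L$
$t{\left(m \right)} = -103 + m$ ($t{\left(m \right)} = m - 103 = -103 + m$)
$\frac{1}{t{\left(2512 \right)} + u{\left(\frac{1}{-1958} \right)}} = \frac{1}{\left(-103 + 2512\right) + \left(4 + \frac{2}{-1958}\right)} = \frac{1}{2409 + \left(4 + 2 \left(- \frac{1}{1958}\right)\right)} = \frac{1}{2409 + \left(4 - \frac{1}{979}\right)} = \frac{1}{2409 + \frac{3915}{979}} = \frac{1}{\frac{2362326}{979}} = \frac{979}{2362326}$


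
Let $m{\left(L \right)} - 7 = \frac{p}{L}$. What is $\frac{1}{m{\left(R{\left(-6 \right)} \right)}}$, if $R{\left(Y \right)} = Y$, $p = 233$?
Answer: $- \frac{6}{191} \approx -0.031414$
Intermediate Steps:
$m{\left(L \right)} = 7 + \frac{233}{L}$
$\frac{1}{m{\left(R{\left(-6 \right)} \right)}} = \frac{1}{7 + \frac{233}{-6}} = \frac{1}{7 + 233 \left(- \frac{1}{6}\right)} = \frac{1}{7 - \frac{233}{6}} = \frac{1}{- \frac{191}{6}} = - \frac{6}{191}$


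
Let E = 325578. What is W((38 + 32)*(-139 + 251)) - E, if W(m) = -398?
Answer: -325976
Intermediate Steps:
W((38 + 32)*(-139 + 251)) - E = -398 - 1*325578 = -398 - 325578 = -325976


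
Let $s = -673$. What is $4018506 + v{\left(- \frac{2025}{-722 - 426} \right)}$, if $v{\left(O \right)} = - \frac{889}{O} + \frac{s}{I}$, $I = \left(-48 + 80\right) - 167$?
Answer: $\frac{8136464173}{2025} \approx 4.018 \cdot 10^{6}$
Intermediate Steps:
$I = -135$ ($I = 32 - 167 = -135$)
$v{\left(O \right)} = \frac{673}{135} - \frac{889}{O}$ ($v{\left(O \right)} = - \frac{889}{O} - \frac{673}{-135} = - \frac{889}{O} - - \frac{673}{135} = - \frac{889}{O} + \frac{673}{135} = \frac{673}{135} - \frac{889}{O}$)
$4018506 + v{\left(- \frac{2025}{-722 - 426} \right)} = 4018506 + \left(\frac{673}{135} - \frac{889}{\left(-2025\right) \frac{1}{-722 - 426}}\right) = 4018506 + \left(\frac{673}{135} - \frac{889}{\left(-2025\right) \frac{1}{-1148}}\right) = 4018506 + \left(\frac{673}{135} - \frac{889}{\left(-2025\right) \left(- \frac{1}{1148}\right)}\right) = 4018506 + \left(\frac{673}{135} - \frac{889}{\frac{2025}{1148}}\right) = 4018506 + \left(\frac{673}{135} - \frac{1020572}{2025}\right) = 4018506 - \frac{1010477}{2025} = \frac{8136464173}{2025}$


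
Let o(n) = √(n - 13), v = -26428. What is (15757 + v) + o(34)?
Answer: -10671 + √21 ≈ -10666.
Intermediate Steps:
o(n) = √(-13 + n)
(15757 + v) + o(34) = (15757 - 26428) + √(-13 + 34) = -10671 + √21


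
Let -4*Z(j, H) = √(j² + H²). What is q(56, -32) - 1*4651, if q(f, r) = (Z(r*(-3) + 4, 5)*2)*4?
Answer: -4651 - 10*√401 ≈ -4851.3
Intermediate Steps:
Z(j, H) = -√(H² + j²)/4 (Z(j, H) = -√(j² + H²)/4 = -√(H² + j²)/4)
q(f, r) = -2*√(25 + (4 - 3*r)²) (q(f, r) = (-√(5² + (r*(-3) + 4)²)/4*2)*4 = (-√(25 + (-3*r + 4)²)/4*2)*4 = (-√(25 + (4 - 3*r)²)/4*2)*4 = -√(25 + (4 - 3*r)²)/2*4 = -2*√(25 + (4 - 3*r)²))
q(56, -32) - 1*4651 = -2*√(25 + (-4 + 3*(-32))²) - 1*4651 = -2*√(25 + (-4 - 96)²) - 4651 = -2*√(25 + (-100)²) - 4651 = -2*√(25 + 10000) - 4651 = -10*√401 - 4651 = -4651 - 10*√401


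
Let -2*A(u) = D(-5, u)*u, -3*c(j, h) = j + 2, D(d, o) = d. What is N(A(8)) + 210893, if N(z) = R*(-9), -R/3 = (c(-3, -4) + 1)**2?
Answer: 210941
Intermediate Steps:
c(j, h) = -2/3 - j/3 (c(j, h) = -(j + 2)/3 = -(2 + j)/3 = -2/3 - j/3)
R = -16/3 (R = -3*((-2/3 - 1/3*(-3)) + 1)**2 = -3*((-2/3 + 1) + 1)**2 = -3*(1/3 + 1)**2 = -3*(4/3)**2 = -3*16/9 = -16/3 ≈ -5.3333)
A(u) = 5*u/2 (A(u) = -(-5)*u/2 = 5*u/2)
N(z) = 48 (N(z) = -16/3*(-9) = 48)
N(A(8)) + 210893 = 48 + 210893 = 210941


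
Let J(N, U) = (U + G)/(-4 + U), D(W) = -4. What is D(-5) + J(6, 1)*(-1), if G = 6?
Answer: -5/3 ≈ -1.6667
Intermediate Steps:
J(N, U) = (6 + U)/(-4 + U) (J(N, U) = (U + 6)/(-4 + U) = (6 + U)/(-4 + U))
D(-5) + J(6, 1)*(-1) = -4 + ((6 + 1)/(-4 + 1))*(-1) = -4 + (7/(-3))*(-1) = -4 - ⅓*7*(-1) = -4 - 7/3*(-1) = -4 + 7/3 = -5/3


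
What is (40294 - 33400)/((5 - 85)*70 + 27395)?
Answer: 2298/7265 ≈ 0.31631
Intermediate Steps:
(40294 - 33400)/((5 - 85)*70 + 27395) = 6894/(-80*70 + 27395) = 6894/(-5600 + 27395) = 6894/21795 = 6894*(1/21795) = 2298/7265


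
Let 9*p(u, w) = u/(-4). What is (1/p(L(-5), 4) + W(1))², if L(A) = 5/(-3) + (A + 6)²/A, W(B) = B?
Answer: 20164/49 ≈ 411.51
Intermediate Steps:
L(A) = -5/3 + (6 + A)²/A (L(A) = 5*(-⅓) + (6 + A)²/A = -5/3 + (6 + A)²/A)
p(u, w) = -u/36 (p(u, w) = (u/(-4))/9 = (u*(-¼))/9 = (-u/4)/9 = -u/36)
(1/p(L(-5), 4) + W(1))² = (1/(-(-5/3 + (6 - 5)²/(-5))/36) + 1)² = (1/(-(-5/3 - ⅕*1²)/36) + 1)² = (1/(-(-5/3 - ⅕*1)/36) + 1)² = (1/(-(-5/3 - ⅕)/36) + 1)² = (1/(-1/36*(-28/15)) + 1)² = (1/(7/135) + 1)² = (135/7 + 1)² = (142/7)² = 20164/49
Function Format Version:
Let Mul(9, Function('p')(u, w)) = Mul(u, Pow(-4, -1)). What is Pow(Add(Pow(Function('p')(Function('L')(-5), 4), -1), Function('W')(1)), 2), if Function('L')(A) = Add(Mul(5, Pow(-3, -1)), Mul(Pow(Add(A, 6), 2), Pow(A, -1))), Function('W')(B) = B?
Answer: Rational(20164, 49) ≈ 411.51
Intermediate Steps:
Function('L')(A) = Add(Rational(-5, 3), Mul(Pow(A, -1), Pow(Add(6, A), 2))) (Function('L')(A) = Add(Mul(5, Rational(-1, 3)), Mul(Pow(Add(6, A), 2), Pow(A, -1))) = Add(Rational(-5, 3), Mul(Pow(A, -1), Pow(Add(6, A), 2))))
Function('p')(u, w) = Mul(Rational(-1, 36), u) (Function('p')(u, w) = Mul(Rational(1, 9), Mul(u, Pow(-4, -1))) = Mul(Rational(1, 9), Mul(u, Rational(-1, 4))) = Mul(Rational(1, 9), Mul(Rational(-1, 4), u)) = Mul(Rational(-1, 36), u))
Pow(Add(Pow(Function('p')(Function('L')(-5), 4), -1), Function('W')(1)), 2) = Pow(Add(Pow(Mul(Rational(-1, 36), Add(Rational(-5, 3), Mul(Pow(-5, -1), Pow(Add(6, -5), 2)))), -1), 1), 2) = Pow(Add(Pow(Mul(Rational(-1, 36), Add(Rational(-5, 3), Mul(Rational(-1, 5), Pow(1, 2)))), -1), 1), 2) = Pow(Add(Pow(Mul(Rational(-1, 36), Add(Rational(-5, 3), Mul(Rational(-1, 5), 1))), -1), 1), 2) = Pow(Add(Pow(Mul(Rational(-1, 36), Add(Rational(-5, 3), Rational(-1, 5))), -1), 1), 2) = Pow(Add(Pow(Mul(Rational(-1, 36), Rational(-28, 15)), -1), 1), 2) = Pow(Add(Pow(Rational(7, 135), -1), 1), 2) = Pow(Add(Rational(135, 7), 1), 2) = Pow(Rational(142, 7), 2) = Rational(20164, 49)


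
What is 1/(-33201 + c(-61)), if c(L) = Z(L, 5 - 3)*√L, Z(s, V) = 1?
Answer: -33201/1102306462 - I*√61/1102306462 ≈ -3.012e-5 - 7.0854e-9*I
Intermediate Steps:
c(L) = √L (c(L) = 1*√L = √L)
1/(-33201 + c(-61)) = 1/(-33201 + √(-61)) = 1/(-33201 + I*√61)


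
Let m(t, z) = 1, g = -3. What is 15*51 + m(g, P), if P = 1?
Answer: 766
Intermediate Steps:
15*51 + m(g, P) = 15*51 + 1 = 765 + 1 = 766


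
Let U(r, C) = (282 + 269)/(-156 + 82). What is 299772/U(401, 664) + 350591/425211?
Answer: -230056508887/5714421 ≈ -40259.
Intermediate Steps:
U(r, C) = -551/74 (U(r, C) = 551/(-74) = 551*(-1/74) = -551/74)
299772/U(401, 664) + 350591/425211 = 299772/(-551/74) + 350591/425211 = 299772*(-74/551) + 350591*(1/425211) = -22183128/551 + 8551/10371 = -230056508887/5714421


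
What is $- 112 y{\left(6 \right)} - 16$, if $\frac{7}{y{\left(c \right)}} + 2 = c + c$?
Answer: $- \frac{472}{5} \approx -94.4$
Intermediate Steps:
$y{\left(c \right)} = \frac{7}{-2 + 2 c}$ ($y{\left(c \right)} = \frac{7}{-2 + \left(c + c\right)} = \frac{7}{-2 + 2 c}$)
$- 112 y{\left(6 \right)} - 16 = - 112 \frac{7}{2 \left(-1 + 6\right)} - 16 = - 112 \frac{7}{2 \cdot 5} - 16 = - 112 \cdot \frac{7}{2} \cdot \frac{1}{5} - 16 = \left(-112\right) \frac{7}{10} - 16 = - \frac{392}{5} - 16 = - \frac{472}{5}$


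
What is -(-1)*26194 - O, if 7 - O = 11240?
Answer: 37427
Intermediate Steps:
O = -11233 (O = 7 - 1*11240 = 7 - 11240 = -11233)
-(-1)*26194 - O = -(-1)*26194 - 1*(-11233) = -1*(-26194) + 11233 = 26194 + 11233 = 37427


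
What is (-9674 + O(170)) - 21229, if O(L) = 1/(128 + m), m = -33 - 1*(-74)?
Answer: -5222606/169 ≈ -30903.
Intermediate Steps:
m = 41 (m = -33 + 74 = 41)
O(L) = 1/169 (O(L) = 1/(128 + 41) = 1/169)
(-9674 + O(170)) - 21229 = (-9674 + 1/169) - 21229 = -1634905/169 - 21229 = -5222606/169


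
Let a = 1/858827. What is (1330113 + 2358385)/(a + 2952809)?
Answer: 1583890835923/1267976047522 ≈ 1.2491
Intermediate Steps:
a = 1/858827 ≈ 1.1644e-6
(1330113 + 2358385)/(a + 2952809) = (1330113 + 2358385)/(1/858827 + 2952809) = 3688498/(2535952095044/858827) = 3688498*(858827/2535952095044) = 1583890835923/1267976047522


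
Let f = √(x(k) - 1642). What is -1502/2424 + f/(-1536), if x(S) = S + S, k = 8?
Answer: -751/1212 - I*√1626/1536 ≈ -0.61964 - 0.026252*I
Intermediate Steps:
x(S) = 2*S
f = I*√1626 (f = √(2*8 - 1642) = √(16 - 1642) = √(-1626) = I*√1626 ≈ 40.324*I)
-1502/2424 + f/(-1536) = -1502/2424 + (I*√1626)/(-1536) = -1502*1/2424 + (I*√1626)*(-1/1536) = -751/1212 - I*√1626/1536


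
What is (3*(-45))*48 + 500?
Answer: -5980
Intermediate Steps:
(3*(-45))*48 + 500 = -135*48 + 500 = -6480 + 500 = -5980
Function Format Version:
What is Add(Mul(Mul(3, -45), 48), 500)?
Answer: -5980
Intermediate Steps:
Add(Mul(Mul(3, -45), 48), 500) = Add(Mul(-135, 48), 500) = Add(-6480, 500) = -5980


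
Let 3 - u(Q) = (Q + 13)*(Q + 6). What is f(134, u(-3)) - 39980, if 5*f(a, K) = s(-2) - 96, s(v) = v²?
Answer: -199992/5 ≈ -39998.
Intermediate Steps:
u(Q) = 3 - (6 + Q)*(13 + Q) (u(Q) = 3 - (Q + 13)*(Q + 6) = 3 - (13 + Q)*(6 + Q) = 3 - (6 + Q)*(13 + Q))
f(a, K) = -92/5 (f(a, K) = ((-2)² - 96)/5 = (4 - 96)/5 = (⅕)*(-92) = -92/5)
f(134, u(-3)) - 39980 = -92/5 - 39980 = -199992/5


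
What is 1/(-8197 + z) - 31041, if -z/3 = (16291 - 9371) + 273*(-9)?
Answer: -670051027/21586 ≈ -31041.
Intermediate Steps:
z = -13389 (z = -3*((16291 - 9371) + 273*(-9)) = -3*(6920 - 2457) = -3*4463 = -13389)
1/(-8197 + z) - 31041 = 1/(-8197 - 13389) - 31041 = 1/(-21586) - 31041 = -1/21586 - 31041 = -670051027/21586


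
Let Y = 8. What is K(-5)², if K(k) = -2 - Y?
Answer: 100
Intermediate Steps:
K(k) = -10 (K(k) = -2 - 1*8 = -2 - 8 = -10)
K(-5)² = (-10)² = 100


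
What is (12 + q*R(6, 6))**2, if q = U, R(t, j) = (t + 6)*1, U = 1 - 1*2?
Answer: 0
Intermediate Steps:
U = -1 (U = 1 - 2 = -1)
R(t, j) = 6 + t (R(t, j) = (6 + t)*1 = 6 + t)
q = -1
(12 + q*R(6, 6))**2 = (12 - (6 + 6))**2 = (12 - 1*12)**2 = (12 - 12)**2 = 0**2 = 0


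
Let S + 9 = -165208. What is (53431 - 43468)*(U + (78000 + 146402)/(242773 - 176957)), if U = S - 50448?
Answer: -70707327500097/32908 ≈ -2.1486e+9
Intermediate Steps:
S = -165217 (S = -9 - 165208 = -165217)
U = -215665 (U = -165217 - 50448 = -215665)
(53431 - 43468)*(U + (78000 + 146402)/(242773 - 176957)) = (53431 - 43468)*(-215665 + (78000 + 146402)/(242773 - 176957)) = 9963*(-215665 + 224402/65816) = 9963*(-215665 + 224402*(1/65816)) = 9963*(-215665 + 112201/32908) = 9963*(-7096991619/32908) = -70707327500097/32908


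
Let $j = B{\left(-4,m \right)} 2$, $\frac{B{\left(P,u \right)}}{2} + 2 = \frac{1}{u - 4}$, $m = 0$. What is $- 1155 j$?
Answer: $10395$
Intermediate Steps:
$B{\left(P,u \right)} = -4 + \frac{2}{-4 + u}$ ($B{\left(P,u \right)} = -4 + \frac{2}{u - 4} = -4 + \frac{2}{-4 + u}$)
$j = -9$ ($j = \frac{2 \left(9 - 0\right)}{-4 + 0} \cdot 2 = \frac{2 \left(9 + 0\right)}{-4} \cdot 2 = 2 \left(- \frac{1}{4}\right) 9 \cdot 2 = \left(- \frac{9}{2}\right) 2 = -9$)
$- 1155 j = \left(-1155\right) \left(-9\right) = 10395$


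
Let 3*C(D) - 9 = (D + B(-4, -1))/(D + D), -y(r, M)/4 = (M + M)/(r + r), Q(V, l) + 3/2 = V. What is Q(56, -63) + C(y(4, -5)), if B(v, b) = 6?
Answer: 868/15 ≈ 57.867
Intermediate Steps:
Q(V, l) = -3/2 + V
y(r, M) = -4*M/r (y(r, M) = -4*(M + M)/(r + r) = -4*2*M/(2*r) = -4*2*M*1/(2*r) = -4*M/r)
C(D) = 3 + (6 + D)/(6*D) (C(D) = 3 + ((D + 6)/(D + D))/3 = 3 + ((6 + D)/((2*D)))/3 = 3 + ((6 + D)*(1/(2*D)))/3 = 3 + ((6 + D)/(2*D))/3 = 3 + (6 + D)/(6*D))
Q(56, -63) + C(y(4, -5)) = (-3/2 + 56) + (19/6 + 1/(-4*(-5)/4)) = 109/2 + (19/6 + 1/(-4*(-5)*¼)) = 109/2 + (19/6 + 1/5) = 109/2 + (19/6 + ⅕) = 109/2 + 101/30 = 868/15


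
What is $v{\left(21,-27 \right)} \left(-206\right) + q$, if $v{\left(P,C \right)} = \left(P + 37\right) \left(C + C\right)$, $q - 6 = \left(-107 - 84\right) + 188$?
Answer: $645195$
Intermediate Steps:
$q = 3$ ($q = 6 + \left(\left(-107 - 84\right) + 188\right) = 6 + \left(-191 + 188\right) = 6 - 3 = 3$)
$v{\left(P,C \right)} = 2 C \left(37 + P\right)$ ($v{\left(P,C \right)} = \left(37 + P\right) 2 C = 2 C \left(37 + P\right)$)
$v{\left(21,-27 \right)} \left(-206\right) + q = 2 \left(-27\right) \left(37 + 21\right) \left(-206\right) + 3 = 2 \left(-27\right) 58 \left(-206\right) + 3 = \left(-3132\right) \left(-206\right) + 3 = 645192 + 3 = 645195$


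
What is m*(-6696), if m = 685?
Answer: -4586760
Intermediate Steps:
m*(-6696) = 685*(-6696) = -4586760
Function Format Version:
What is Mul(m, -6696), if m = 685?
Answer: -4586760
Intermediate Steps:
Mul(m, -6696) = Mul(685, -6696) = -4586760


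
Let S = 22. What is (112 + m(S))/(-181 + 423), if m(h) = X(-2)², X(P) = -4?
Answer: 64/121 ≈ 0.52893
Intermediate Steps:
m(h) = 16 (m(h) = (-4)² = 16)
(112 + m(S))/(-181 + 423) = (112 + 16)/(-181 + 423) = 128/242 = 128*(1/242) = 64/121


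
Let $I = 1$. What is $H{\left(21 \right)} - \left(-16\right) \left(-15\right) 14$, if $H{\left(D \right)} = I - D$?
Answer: $-3380$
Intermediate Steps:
$H{\left(D \right)} = 1 - D$
$H{\left(21 \right)} - \left(-16\right) \left(-15\right) 14 = \left(1 - 21\right) - \left(-16\right) \left(-15\right) 14 = \left(1 - 21\right) - 240 \cdot 14 = -20 - 3360 = -3380$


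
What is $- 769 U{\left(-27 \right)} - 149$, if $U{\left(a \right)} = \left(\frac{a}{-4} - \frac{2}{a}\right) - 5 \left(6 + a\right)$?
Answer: $- \frac{9303305}{108} \approx -86142.0$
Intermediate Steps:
$U{\left(a \right)} = -30 - \frac{2}{a} - \frac{21 a}{4}$ ($U{\left(a \right)} = \left(a \left(- \frac{1}{4}\right) - \frac{2}{a}\right) - \left(30 + 5 a\right) = \left(- \frac{a}{4} - \frac{2}{a}\right) - \left(30 + 5 a\right) = \left(- \frac{2}{a} - \frac{a}{4}\right) - \left(30 + 5 a\right) = -30 - \frac{2}{a} - \frac{21 a}{4}$)
$- 769 U{\left(-27 \right)} - 149 = - 769 \left(-30 - \frac{2}{-27} - - \frac{567}{4}\right) - 149 = - 769 \left(-30 - - \frac{2}{27} + \frac{567}{4}\right) - 149 = - 769 \left(-30 + \frac{2}{27} + \frac{567}{4}\right) - 149 = \left(-769\right) \frac{12077}{108} - 149 = - \frac{9287213}{108} - 149 = - \frac{9303305}{108}$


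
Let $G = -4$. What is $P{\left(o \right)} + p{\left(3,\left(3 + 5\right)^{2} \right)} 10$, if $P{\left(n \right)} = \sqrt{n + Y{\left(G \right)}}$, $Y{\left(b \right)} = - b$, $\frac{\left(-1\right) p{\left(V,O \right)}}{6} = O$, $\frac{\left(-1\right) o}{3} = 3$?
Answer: $-3840 + i \sqrt{5} \approx -3840.0 + 2.2361 i$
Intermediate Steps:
$o = -9$ ($o = \left(-3\right) 3 = -9$)
$p{\left(V,O \right)} = - 6 O$
$P{\left(n \right)} = \sqrt{4 + n}$ ($P{\left(n \right)} = \sqrt{n - -4} = \sqrt{n + 4} = \sqrt{4 + n}$)
$P{\left(o \right)} + p{\left(3,\left(3 + 5\right)^{2} \right)} 10 = \sqrt{4 - 9} + - 6 \left(3 + 5\right)^{2} \cdot 10 = \sqrt{-5} + - 6 \cdot 8^{2} \cdot 10 = i \sqrt{5} + \left(-6\right) 64 \cdot 10 = i \sqrt{5} - 3840 = -3840 + i \sqrt{5}$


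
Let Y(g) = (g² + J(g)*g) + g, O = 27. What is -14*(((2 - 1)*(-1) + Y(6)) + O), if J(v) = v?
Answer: -1456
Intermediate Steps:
Y(g) = g + 2*g² (Y(g) = (g² + g*g) + g = (g² + g²) + g = 2*g² + g = g + 2*g²)
-14*(((2 - 1)*(-1) + Y(6)) + O) = -14*(((2 - 1)*(-1) + 6*(1 + 2*6)) + 27) = -14*((1*(-1) + 6*(1 + 12)) + 27) = -14*((-1 + 6*13) + 27) = -14*((-1 + 78) + 27) = -14*(77 + 27) = -14*104 = -1456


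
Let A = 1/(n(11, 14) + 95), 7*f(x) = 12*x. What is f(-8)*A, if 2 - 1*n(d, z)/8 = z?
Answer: 96/7 ≈ 13.714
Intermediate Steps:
f(x) = 12*x/7 (f(x) = (12*x)/7 = 12*x/7)
n(d, z) = 16 - 8*z
A = -1 (A = 1/((16 - 8*14) + 95) = 1/((16 - 112) + 95) = 1/(-96 + 95) = 1/(-1) = -1)
f(-8)*A = ((12/7)*(-8))*(-1) = -96/7*(-1) = 96/7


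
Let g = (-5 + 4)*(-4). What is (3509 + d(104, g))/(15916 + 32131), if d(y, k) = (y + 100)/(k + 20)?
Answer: 7035/96094 ≈ 0.073210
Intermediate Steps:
g = 4 (g = -1*(-4) = 4)
d(y, k) = (100 + y)/(20 + k)
(3509 + d(104, g))/(15916 + 32131) = (3509 + (100 + 104)/(20 + 4))/(15916 + 32131) = (3509 + 204/24)/48047 = (3509 + (1/24)*204)*(1/48047) = (3509 + 17/2)*(1/48047) = (7035/2)*(1/48047) = 7035/96094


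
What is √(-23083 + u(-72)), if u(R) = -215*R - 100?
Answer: I*√7703 ≈ 87.767*I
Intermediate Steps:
u(R) = -100 - 215*R
√(-23083 + u(-72)) = √(-23083 + (-100 - 215*(-72))) = √(-23083 + (-100 + 15480)) = √(-23083 + 15380) = √(-7703) = I*√7703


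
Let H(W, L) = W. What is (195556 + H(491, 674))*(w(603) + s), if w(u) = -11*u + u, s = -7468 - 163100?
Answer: -34621508106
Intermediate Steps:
s = -170568
w(u) = -10*u
(195556 + H(491, 674))*(w(603) + s) = (195556 + 491)*(-10*603 - 170568) = 196047*(-6030 - 170568) = 196047*(-176598) = -34621508106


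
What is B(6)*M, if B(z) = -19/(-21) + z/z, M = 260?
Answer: 10400/21 ≈ 495.24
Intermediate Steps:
B(z) = 40/21 (B(z) = -19*(-1/21) + 1 = 19/21 + 1 = 40/21)
B(6)*M = (40/21)*260 = 10400/21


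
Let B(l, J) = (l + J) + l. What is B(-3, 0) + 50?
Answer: 44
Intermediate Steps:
B(l, J) = J + 2*l (B(l, J) = (J + l) + l = J + 2*l)
B(-3, 0) + 50 = (0 + 2*(-3)) + 50 = (0 - 6) + 50 = -6 + 50 = 44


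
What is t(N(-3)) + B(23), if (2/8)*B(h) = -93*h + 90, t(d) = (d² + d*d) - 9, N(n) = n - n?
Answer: -8205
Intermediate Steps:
N(n) = 0
t(d) = -9 + 2*d² (t(d) = (d² + d²) - 9 = 2*d² - 9 = -9 + 2*d²)
B(h) = 360 - 372*h (B(h) = 4*(-93*h + 90) = 4*(90 - 93*h) = 360 - 372*h)
t(N(-3)) + B(23) = (-9 + 2*0²) + (360 - 372*23) = (-9 + 2*0) + (360 - 8556) = (-9 + 0) - 8196 = -9 - 8196 = -8205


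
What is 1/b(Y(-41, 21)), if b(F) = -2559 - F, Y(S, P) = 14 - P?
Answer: -1/2552 ≈ -0.00039185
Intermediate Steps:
1/b(Y(-41, 21)) = 1/(-2559 - (14 - 1*21)) = 1/(-2559 - (14 - 21)) = 1/(-2559 - 1*(-7)) = 1/(-2559 + 7) = 1/(-2552) = -1/2552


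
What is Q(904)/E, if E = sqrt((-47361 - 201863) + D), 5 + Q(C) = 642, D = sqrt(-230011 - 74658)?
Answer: 637/sqrt(-249224 + I*sqrt(304669)) ≈ 0.001413 - 1.276*I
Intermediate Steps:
D = I*sqrt(304669) (D = sqrt(-304669) = I*sqrt(304669) ≈ 551.97*I)
Q(C) = 637 (Q(C) = -5 + 642 = 637)
E = sqrt(-249224 + I*sqrt(304669)) (E = sqrt((-47361 - 201863) + I*sqrt(304669)) = sqrt(-249224 + I*sqrt(304669)) ≈ 0.5528 + 499.22*I)
Q(904)/E = 637/(sqrt(-249224 + I*sqrt(304669))) = 637/sqrt(-249224 + I*sqrt(304669))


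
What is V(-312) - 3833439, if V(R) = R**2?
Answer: -3736095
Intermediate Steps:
V(-312) - 3833439 = (-312)**2 - 3833439 = 97344 - 3833439 = -3736095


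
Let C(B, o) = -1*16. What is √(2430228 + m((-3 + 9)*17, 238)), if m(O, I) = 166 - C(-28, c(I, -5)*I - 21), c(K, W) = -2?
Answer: √2430410 ≈ 1559.0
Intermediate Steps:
C(B, o) = -16
m(O, I) = 182 (m(O, I) = 166 - 1*(-16) = 166 + 16 = 182)
√(2430228 + m((-3 + 9)*17, 238)) = √(2430228 + 182) = √2430410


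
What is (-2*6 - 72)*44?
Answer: -3696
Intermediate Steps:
(-2*6 - 72)*44 = (-12 - 72)*44 = -84*44 = -3696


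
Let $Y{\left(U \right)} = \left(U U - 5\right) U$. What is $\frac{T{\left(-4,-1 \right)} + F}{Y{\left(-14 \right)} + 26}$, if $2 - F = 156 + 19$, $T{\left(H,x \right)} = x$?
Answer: $\frac{87}{1324} \approx 0.06571$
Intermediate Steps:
$Y{\left(U \right)} = U \left(-5 + U^{2}\right)$ ($Y{\left(U \right)} = \left(U^{2} - 5\right) U = \left(-5 + U^{2}\right) U = U \left(-5 + U^{2}\right)$)
$F = -173$ ($F = 2 - \left(156 + 19\right) = 2 - 175 = -173$)
$\frac{T{\left(-4,-1 \right)} + F}{Y{\left(-14 \right)} + 26} = \frac{-1 - 173}{- 14 \left(-5 + \left(-14\right)^{2}\right) + 26} = - \frac{174}{- 14 \left(-5 + 196\right) + 26} = - \frac{174}{\left(-14\right) 191 + 26} = - \frac{174}{-2674 + 26} = - \frac{174}{-2648} = \left(-174\right) \left(- \frac{1}{2648}\right) = \frac{87}{1324}$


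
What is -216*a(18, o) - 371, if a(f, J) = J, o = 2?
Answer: -803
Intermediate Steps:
-216*a(18, o) - 371 = -216*2 - 371 = -432 - 371 = -803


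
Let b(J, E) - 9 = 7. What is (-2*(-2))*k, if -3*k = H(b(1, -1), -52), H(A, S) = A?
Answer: -64/3 ≈ -21.333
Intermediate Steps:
b(J, E) = 16 (b(J, E) = 9 + 7 = 16)
k = -16/3 (k = -⅓*16 = -16/3 ≈ -5.3333)
(-2*(-2))*k = -2*(-2)*(-16/3) = 4*(-16/3) = -64/3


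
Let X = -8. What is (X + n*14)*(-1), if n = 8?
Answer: -104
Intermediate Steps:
(X + n*14)*(-1) = (-8 + 8*14)*(-1) = (-8 + 112)*(-1) = 104*(-1) = -104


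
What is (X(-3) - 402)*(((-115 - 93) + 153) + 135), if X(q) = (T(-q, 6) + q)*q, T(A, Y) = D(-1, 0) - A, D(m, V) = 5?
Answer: -31920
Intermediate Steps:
T(A, Y) = 5 - A
X(q) = q*(5 + 2*q) (X(q) = ((5 - (-1)*q) + q)*q = ((5 + q) + q)*q = (5 + 2*q)*q = q*(5 + 2*q))
(X(-3) - 402)*(((-115 - 93) + 153) + 135) = (-3*(5 + 2*(-3)) - 402)*(((-115 - 93) + 153) + 135) = (-3*(5 - 6) - 402)*((-208 + 153) + 135) = (-3*(-1) - 402)*(-55 + 135) = (3 - 402)*80 = -399*80 = -31920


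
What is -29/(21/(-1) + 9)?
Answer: 29/12 ≈ 2.4167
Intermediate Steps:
-29/(21/(-1) + 9) = -29/(21*(-1) + 9) = -29/(-21 + 9) = -29/(-12) = -29*(-1/12) = 29/12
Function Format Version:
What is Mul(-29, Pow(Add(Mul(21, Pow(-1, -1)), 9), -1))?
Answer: Rational(29, 12) ≈ 2.4167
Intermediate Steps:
Mul(-29, Pow(Add(Mul(21, Pow(-1, -1)), 9), -1)) = Mul(-29, Pow(Add(Mul(21, -1), 9), -1)) = Mul(-29, Pow(Add(-21, 9), -1)) = Mul(-29, Pow(-12, -1)) = Mul(-29, Rational(-1, 12)) = Rational(29, 12)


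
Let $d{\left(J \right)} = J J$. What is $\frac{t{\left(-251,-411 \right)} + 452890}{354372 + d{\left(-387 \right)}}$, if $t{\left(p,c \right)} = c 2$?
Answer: $\frac{452068}{504141} \approx 0.89671$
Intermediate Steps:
$t{\left(p,c \right)} = 2 c$
$d{\left(J \right)} = J^{2}$
$\frac{t{\left(-251,-411 \right)} + 452890}{354372 + d{\left(-387 \right)}} = \frac{2 \left(-411\right) + 452890}{354372 + \left(-387\right)^{2}} = \frac{-822 + 452890}{354372 + 149769} = \frac{452068}{504141}$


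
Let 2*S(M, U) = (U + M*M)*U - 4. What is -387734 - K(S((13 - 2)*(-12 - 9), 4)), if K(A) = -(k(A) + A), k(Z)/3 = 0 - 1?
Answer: -281009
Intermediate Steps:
k(Z) = -3 (k(Z) = 3*(0 - 1) = 3*(-1) = -3)
S(M, U) = -2 + U*(U + M²)/2 (S(M, U) = ((U + M*M)*U - 4)/2 = ((U + M²)*U - 4)/2 = (U*(U + M²) - 4)/2 = (-4 + U*(U + M²))/2 = -2 + U*(U + M²)/2)
K(A) = 3 - A (K(A) = -(-3 + A) = 3 - A)
-387734 - K(S((13 - 2)*(-12 - 9), 4)) = -387734 - (3 - (-2 + (½)*4² + (½)*4*((13 - 2)*(-12 - 9))²)) = -387734 - (3 - (-2 + (½)*16 + (½)*4*(11*(-21))²)) = -387734 - (3 - (-2 + 8 + (½)*4*(-231)²)) = -387734 - (3 - (-2 + 8 + (½)*4*53361)) = -387734 - (3 - (-2 + 8 + 106722)) = -387734 - (3 - 1*106728) = -387734 - (3 - 106728) = -387734 - 1*(-106725) = -387734 + 106725 = -281009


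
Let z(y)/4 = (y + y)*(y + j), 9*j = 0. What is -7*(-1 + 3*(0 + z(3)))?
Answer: -1505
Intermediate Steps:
j = 0 (j = (⅑)*0 = 0)
z(y) = 8*y² (z(y) = 4*((y + y)*(y + 0)) = 4*((2*y)*y) = 4*(2*y²) = 8*y²)
-7*(-1 + 3*(0 + z(3))) = -7*(-1 + 3*(0 + 8*3²)) = -7*(-1 + 3*(0 + 8*9)) = -7*(-1 + 3*(0 + 72)) = -7*(-1 + 3*72) = -7*(-1 + 216) = -7*215 = -1505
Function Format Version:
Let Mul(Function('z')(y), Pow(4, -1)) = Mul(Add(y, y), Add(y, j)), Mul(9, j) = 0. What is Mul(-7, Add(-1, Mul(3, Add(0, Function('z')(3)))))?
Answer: -1505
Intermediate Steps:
j = 0 (j = Mul(Rational(1, 9), 0) = 0)
Function('z')(y) = Mul(8, Pow(y, 2)) (Function('z')(y) = Mul(4, Mul(Add(y, y), Add(y, 0))) = Mul(4, Mul(Mul(2, y), y)) = Mul(4, Mul(2, Pow(y, 2))) = Mul(8, Pow(y, 2)))
Mul(-7, Add(-1, Mul(3, Add(0, Function('z')(3))))) = Mul(-7, Add(-1, Mul(3, Add(0, Mul(8, Pow(3, 2)))))) = Mul(-7, Add(-1, Mul(3, Add(0, Mul(8, 9))))) = Mul(-7, Add(-1, Mul(3, Add(0, 72)))) = Mul(-7, Add(-1, Mul(3, 72))) = Mul(-7, Add(-1, 216)) = Mul(-7, 215) = -1505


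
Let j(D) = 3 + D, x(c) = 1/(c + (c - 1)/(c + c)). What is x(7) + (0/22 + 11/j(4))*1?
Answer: 621/364 ≈ 1.7060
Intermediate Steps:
x(c) = 1/(c + (-1 + c)/(2*c)) (x(c) = 1/(c + (-1 + c)/((2*c))) = 1/(c + (-1 + c)*(1/(2*c))) = 1/(c + (-1 + c)/(2*c)))
x(7) + (0/22 + 11/j(4))*1 = 2*7/(-1 + 7 + 2*7²) + (0/22 + 11/(3 + 4))*1 = 2*7/(-1 + 7 + 2*49) + (0*(1/22) + 11/7)*1 = 2*7/(-1 + 7 + 98) + (0 + 11*(⅐))*1 = 2*7/104 + (0 + 11/7)*1 = 2*7*(1/104) + (11/7)*1 = 7/52 + 11/7 = 621/364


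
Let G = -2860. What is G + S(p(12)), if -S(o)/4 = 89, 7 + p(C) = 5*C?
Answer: -3216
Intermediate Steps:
p(C) = -7 + 5*C
S(o) = -356 (S(o) = -4*89 = -356)
G + S(p(12)) = -2860 - 356 = -3216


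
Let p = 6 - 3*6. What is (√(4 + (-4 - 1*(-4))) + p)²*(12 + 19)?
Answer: 3100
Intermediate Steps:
p = -12 (p = 6 - 18 = -12)
(√(4 + (-4 - 1*(-4))) + p)²*(12 + 19) = (√(4 + (-4 - 1*(-4))) - 12)²*(12 + 19) = (√(4 + (-4 + 4)) - 12)²*31 = (√(4 + 0) - 12)²*31 = (√4 - 12)²*31 = (2 - 12)²*31 = (-10)²*31 = 100*31 = 3100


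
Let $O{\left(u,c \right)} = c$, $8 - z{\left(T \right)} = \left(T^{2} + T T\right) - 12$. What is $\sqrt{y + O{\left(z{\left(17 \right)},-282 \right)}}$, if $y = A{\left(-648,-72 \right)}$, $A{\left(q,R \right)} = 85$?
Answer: $i \sqrt{197} \approx 14.036 i$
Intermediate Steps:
$z{\left(T \right)} = 20 - 2 T^{2}$ ($z{\left(T \right)} = 8 - \left(\left(T^{2} + T T\right) - 12\right) = 8 - \left(\left(T^{2} + T^{2}\right) - 12\right) = 8 - \left(2 T^{2} - 12\right) = 8 - \left(-12 + 2 T^{2}\right) = 20 - 2 T^{2}$)
$y = 85$
$\sqrt{y + O{\left(z{\left(17 \right)},-282 \right)}} = \sqrt{85 - 282} = \sqrt{-197} = i \sqrt{197}$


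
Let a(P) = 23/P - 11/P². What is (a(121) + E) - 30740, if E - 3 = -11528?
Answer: -56254463/1331 ≈ -42265.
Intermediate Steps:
E = -11525 (E = 3 - 11528 = -11525)
a(P) = -11/P² + 23/P (a(P) = 23/P - 11/P² = -11/P² + 23/P)
(a(121) + E) - 30740 = ((-11 + 23*121)/121² - 11525) - 30740 = ((-11 + 2783)/14641 - 11525) - 30740 = ((1/14641)*2772 - 11525) - 30740 = (252/1331 - 11525) - 30740 = -15339523/1331 - 30740 = -56254463/1331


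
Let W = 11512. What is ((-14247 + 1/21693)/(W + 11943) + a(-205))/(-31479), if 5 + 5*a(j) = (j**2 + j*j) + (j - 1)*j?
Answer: -2569934038031/3203361685377 ≈ -0.80226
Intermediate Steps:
a(j) = -1 + 2*j**2/5 + j*(-1 + j)/5 (a(j) = -1 + ((j**2 + j*j) + (j - 1)*j)/5 = -1 + ((j**2 + j**2) + (-1 + j)*j)/5 = -1 + (2*j**2 + j*(-1 + j))/5 = -1 + (2*j**2/5 + j*(-1 + j)/5) = -1 + 2*j**2/5 + j*(-1 + j)/5)
((-14247 + 1/21693)/(W + 11943) + a(-205))/(-31479) = ((-14247 + 1/21693)/(11512 + 11943) + (-1 - 1/5*(-205) + (3/5)*(-205)**2))/(-31479) = ((-14247 + 1/21693)/23455 + (-1 + 41 + (3/5)*42025))*(-1/31479) = (-309060170/21693*1/23455 + (-1 + 41 + 25215))*(-1/31479) = (-61812034/101761863 + 25255)*(-1/31479) = (2569934038031/101761863)*(-1/31479) = -2569934038031/3203361685377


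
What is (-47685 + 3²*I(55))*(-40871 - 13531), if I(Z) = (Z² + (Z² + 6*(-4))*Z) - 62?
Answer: -79670477754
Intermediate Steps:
I(Z) = -62 + Z² + Z*(-24 + Z²) (I(Z) = (Z² + (Z² - 24)*Z) - 62 = (Z² + (-24 + Z²)*Z) - 62 = (Z² + Z*(-24 + Z²)) - 62 = -62 + Z² + Z*(-24 + Z²))
(-47685 + 3²*I(55))*(-40871 - 13531) = (-47685 + 3²*(-62 + 55² + 55³ - 24*55))*(-40871 - 13531) = (-47685 + 9*(-62 + 3025 + 166375 - 1320))*(-54402) = (-47685 + 9*168018)*(-54402) = (-47685 + 1512162)*(-54402) = 1464477*(-54402) = -79670477754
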